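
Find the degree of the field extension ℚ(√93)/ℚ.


√93 has minimal polynomial x² - 93 (irreducible over ℚ since 93 is squarefree)

[ℚ(√93)/ℚ] = 2


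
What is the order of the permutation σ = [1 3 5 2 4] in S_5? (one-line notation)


Cycle decomposition: (2 3 5 4)
Cycle lengths: 4
Order = lcm(4) = 4

ord(σ) = 4


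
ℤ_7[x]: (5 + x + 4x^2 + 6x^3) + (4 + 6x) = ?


Add coefficients mod 7:
x^0: 5 + 4 = 2 (mod 7)
x^1: 1 + 6 = 0 (mod 7)
x^2: 4 + 0 = 4 (mod 7)
x^3: 6 + 0 = 6 (mod 7)
Result: 2 + 4x^2 + 6x^3

f + g = 2 + 4x^2 + 6x^3


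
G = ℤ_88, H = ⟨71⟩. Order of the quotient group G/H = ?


|⟨71⟩| = n / gcd(71, 88) = 88 / 1 = 88
H is normal (ℤ_88 is abelian).
|G/H| = |G| / |H| = 88 / 88 = 1

|G/H| = 1


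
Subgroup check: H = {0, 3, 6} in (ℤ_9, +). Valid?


Subgroup test for H = {0, 3, 6} in (ℤ_9, +):
(1) 0 ∈ H? Yes
(2) Closure: for all a,b ∈ H, (a+b) mod 9 ∈ H? Yes
(3) Inverses: for all a ∈ H, -a mod 9 ∈ H? Yes

Yes, H is a subgroup of ℤ_9


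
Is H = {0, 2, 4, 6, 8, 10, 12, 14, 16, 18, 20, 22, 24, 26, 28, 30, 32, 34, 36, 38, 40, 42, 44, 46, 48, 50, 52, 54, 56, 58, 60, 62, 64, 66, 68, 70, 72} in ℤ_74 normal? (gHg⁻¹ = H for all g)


H = {0, 2, 4, 6, 8, 10, 12, 14, 16, 18, 20, 22, 24, 26, 28, 30, 32, 34, 36, 38, 40, 42, 44, 46, 48, 50, 52, 54, 56, 58, 60, 62, 64, 66, 68, 70, 72} in ℤ_74
ℤ_74 is abelian; every subgroup of an abelian group is normal

Yes, normal subgroup


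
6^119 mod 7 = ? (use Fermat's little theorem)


Fermat's little theorem: if p is prime and gcd(a,p)=1, then a^(p-1) ≡ 1 (mod p)
p = 7 is prime, gcd(6,7) = 1
Reduce exponent: 119 mod 6 = 5
So 6^119 ≡ 6^5 (mod 7)
6^5 mod 7 = 6

6^119 ≡ 6 (mod 7)


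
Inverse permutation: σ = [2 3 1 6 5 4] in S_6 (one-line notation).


To find σ⁻¹, swap domain and range:
σ(1) = 2 → σ⁻¹(2) = 1
σ(2) = 3 → σ⁻¹(3) = 2
σ(3) = 1 → σ⁻¹(1) = 3
σ(4) = 6 → σ⁻¹(6) = 4
σ(5) = 5 → σ⁻¹(5) = 5
σ(6) = 4 → σ⁻¹(4) = 6

σ⁻¹ = [3 1 2 6 5 4]


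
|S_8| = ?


|S_n| = n! (number of permutations of n symbols)
|S_8| = 8! = 40320

|S_8| = 40320


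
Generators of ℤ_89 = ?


g generates ℤ_n iff gcd(g,n) = 1
Prime factors of 89: 89
Generators are g ∈ {1,...,88} not divisible by any of these primes.
Generators: {1, 2, 3, 4, 5, 6, 7, 8, 9, 10, 11, 12, 13, 14, 15, 16, 17, 18, 19, 20, 21, 22, 23, 24, 25, 26, 27, 28, 29, 30, 31, 32, 33, 34, 35, 36, 37, 38, 39, 40, 41, 42, 43, 44, 45, 46, 47, 48, 49, 50, 51, 52, 53, 54, 55, 56, 57, 58, 59, 60, 61, 62, 63, 64, 65, 66, 67, 68, 69, 70, 71, 72, 73, 74, 75, 76, 77, 78, 79, 80, 81, 82, 83, 84, 85, 86, 87, 88}
Number of generators = φ(89) = 88

Generators of ℤ_89 = {1, 2, 3, 4, 5, 6, 7, 8, 9, 10, 11, 12, 13, 14, 15, 16, 17, 18, 19, 20, 21, 22, 23, 24, 25, 26, 27, 28, 29, 30, 31, 32, 33, 34, 35, 36, 37, 38, 39, 40, 41, 42, 43, 44, 45, 46, 47, 48, 49, 50, 51, 52, 53, 54, 55, 56, 57, 58, 59, 60, 61, 62, 63, 64, 65, 66, 67, 68, 69, 70, 71, 72, 73, 74, 75, 76, 77, 78, 79, 80, 81, 82, 83, 84, 85, 86, 87, 88}


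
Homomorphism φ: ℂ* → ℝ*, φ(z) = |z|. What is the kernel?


Kernel = preimage of identity
ker(φ) = {z ∈ ℂ* | |z| = 1} = unit circle S¹

ker(φ) = S¹ (unit circle)


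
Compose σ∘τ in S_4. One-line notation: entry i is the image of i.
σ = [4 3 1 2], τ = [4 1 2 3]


σ∘τ: apply τ first, then σ
1 →τ 4 →σ 2
2 →τ 1 →σ 4
3 →τ 2 →σ 3
4 →τ 3 →σ 1

σ∘τ = [2 4 3 1]


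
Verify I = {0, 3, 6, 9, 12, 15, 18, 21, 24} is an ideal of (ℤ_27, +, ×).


Check ideal conditions for I = {0, 3, 6, 9, 12, 15, 18, 21, 24} in ℤ_27:
(1) I is an additive subgroup? Yes
(2) For r ∈ ℤ_27 and a ∈ I: r·a ∈ I? Yes

Yes, I is an ideal of ℤ_27


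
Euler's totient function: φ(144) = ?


Factor n: 144 = 2^4 × 3^2
φ(n) = n · ∏(1 - 1/p) over distinct primes p | n
φ(144) = 144 · (1 - 1/2) · (1 - 1/3) = 48

φ(144) = 48


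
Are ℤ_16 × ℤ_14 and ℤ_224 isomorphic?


Comparing ℤ_16 × ℤ_14 and ℤ_224:
gcd(16,14) = 2 ≠ 1. Max element order in ℤ_16×ℤ_14 is lcm(16,14) = 112 < 224, so it has no element of order 224

No, ℤ_16 × ℤ_14 ≇ ℤ_224


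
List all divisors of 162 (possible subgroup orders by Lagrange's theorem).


Lagrange's theorem: |H| divides |G|
|G| = 162
Divisors of 162: 1, 2, 3, 6, 9, 18, 27, 54, 81, 162

Possible subgroup orders: {1, 2, 3, 6, 9, 18, 27, 54, 81, 162}


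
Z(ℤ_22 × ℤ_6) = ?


Z(G) = {g ∈ G | gx = xg for all x ∈ G}
Direct product of abelian groups is abelian, so Z(G) = G

Z(ℤ_22 × ℤ_6) = ℤ_22 × ℤ_6


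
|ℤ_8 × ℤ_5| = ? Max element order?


|ℤ_8 × ℤ_5| = 8 × 5 = 40
Max element order = lcm(8,5) = 40
Cyclic? Yes (gcd=1)

|ℤ_8×ℤ_5| = 40, max element order = 40


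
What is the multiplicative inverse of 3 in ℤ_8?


Use the extended Euclidean algorithm to write 1 = 3·s + 8·t; then s mod 8 is the inverse.
Euclidean algorithm:
  3 = 0·8 + 3
  8 = 2·3 + 2
  3 = 1·2 + 1
  2 = 2·1 + 0
gcd(3,8) = 1
Back-substitution gives: 3·(3) + 8·(-1) = 1
So 3⁻¹ ≡ 3 ≡ 3 (mod 8)
Check: 3 × 3 = 9 ≡ 1 (mod 8) ✓

3⁻¹ ≡ 3 (mod 8)


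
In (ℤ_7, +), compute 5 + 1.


Operation: addition mod 7
5 + 1 = (a + b) mod 7 with a = 5, b = 1

5 + 1 = 6


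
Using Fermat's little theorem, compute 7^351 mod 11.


Fermat's little theorem: if p is prime and gcd(a,p)=1, then a^(p-1) ≡ 1 (mod p)
p = 11 is prime, gcd(7,11) = 1
Reduce exponent: 351 mod 10 = 1
So 7^351 ≡ 7^1 (mod 11)
7^1 mod 11 = 7

7^351 ≡ 7 (mod 11)


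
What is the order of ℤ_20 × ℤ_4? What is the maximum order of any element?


|ℤ_20 × ℤ_4| = 20 × 4 = 80
Max element order = lcm(20,4) = 20
Cyclic? No (gcd=4)

|ℤ_20×ℤ_4| = 80, max element order = 20


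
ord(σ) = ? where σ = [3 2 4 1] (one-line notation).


Cycle decomposition: (1 3 4)
Cycle lengths: 3
Order = lcm(3) = 3

ord(σ) = 3


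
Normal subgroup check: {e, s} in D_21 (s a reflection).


H = {e, s} in D_21 (s a reflection)
r·s·r⁻¹ = sr⁻² ≠ s for n ≥ 3, so {e, s} is not closed under conjugation

No, not a normal subgroup


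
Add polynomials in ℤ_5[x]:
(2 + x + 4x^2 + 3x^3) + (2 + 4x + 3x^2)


Add coefficients mod 5:
x^0: 2 + 2 = 4 (mod 5)
x^1: 1 + 4 = 0 (mod 5)
x^2: 4 + 3 = 2 (mod 5)
x^3: 3 + 0 = 3 (mod 5)
Result: 4 + 2x^2 + 3x^3

f + g = 4 + 2x^2 + 3x^3


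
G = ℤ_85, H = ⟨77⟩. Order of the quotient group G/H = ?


|⟨77⟩| = n / gcd(77, 85) = 85 / 1 = 85
H is normal (ℤ_85 is abelian).
|G/H| = |G| / |H| = 85 / 85 = 1

|G/H| = 1


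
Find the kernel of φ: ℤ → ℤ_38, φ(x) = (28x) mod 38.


Kernel = preimage of identity
ker(φ) = {x ∈ ℤ : 28x ≡ 0 (mod 38)}. gcd(28,38) = 2, so 28x ≡ 0 (mod 38) ⟺ x ≡ 0 (mod 38/2 = 19). Hence ker(φ) = 19ℤ

ker(φ) = 19ℤ


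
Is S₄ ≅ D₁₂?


Comparing S₄ and D₁₂:
S₄ has trivial center; D₁₂ has center {e, r⁶}

No, S₄ ≇ D₁₂


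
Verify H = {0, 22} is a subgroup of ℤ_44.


Subgroup test for H = {0, 22} in (ℤ_44, +):
(1) 0 ∈ H? Yes
(2) Closure: for all a,b ∈ H, (a+b) mod 44 ∈ H? Yes
(3) Inverses: for all a ∈ H, -a mod 44 ∈ H? Yes

Yes, H is a subgroup of ℤ_44


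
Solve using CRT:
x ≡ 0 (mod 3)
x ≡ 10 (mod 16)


m₁ = 3, m₂ = 16, gcd = 1, so CRT applies. M = m₁·m₂ = 48
Let M₁ = M/m₁ = 16, M₂ = M/m₂ = 3
Find y₁ ≡ M₁⁻¹ (mod m₁): 16⁻¹ ≡ 1 (mod 3)
Find y₂ ≡ M₂⁻¹ (mod m₂): 3⁻¹ ≡ 11 (mod 16)
x = a₁·M₁·y₁ + a₂·M₂·y₂ = 0·16·1 + 10·3·11 = 330
Reduce mod 48: x ≡ 42
Check: 42 mod 3 = 0 ✓, 42 mod 16 = 10 ✓

x ≡ 42 (mod 48)


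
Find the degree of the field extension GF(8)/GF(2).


GF(8) = GF(2^3), so the extension degree is 3

[GF(8)/GF(2)] = 3


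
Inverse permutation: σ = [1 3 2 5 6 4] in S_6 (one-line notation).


To find σ⁻¹, swap domain and range:
σ(1) = 1 → σ⁻¹(1) = 1
σ(2) = 3 → σ⁻¹(3) = 2
σ(3) = 2 → σ⁻¹(2) = 3
σ(4) = 5 → σ⁻¹(5) = 4
σ(5) = 6 → σ⁻¹(6) = 5
σ(6) = 4 → σ⁻¹(4) = 6

σ⁻¹ = [1 3 2 6 4 5]


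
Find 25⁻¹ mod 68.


Use the extended Euclidean algorithm to write 1 = 25·s + 68·t; then s mod 68 is the inverse.
Euclidean algorithm:
  25 = 0·68 + 25
  68 = 2·25 + 18
  25 = 1·18 + 7
  18 = 2·7 + 4
  7 = 1·4 + 3
  4 = 1·3 + 1
  3 = 3·1 + 0
gcd(25,68) = 1
Back-substitution gives: 25·(-19) + 68·(7) = 1
So 25⁻¹ ≡ -19 ≡ 49 (mod 68)
Check: 25 × 49 = 1225 ≡ 1 (mod 68) ✓

25⁻¹ ≡ 49 (mod 68)


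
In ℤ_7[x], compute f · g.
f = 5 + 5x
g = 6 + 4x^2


Expand and collect like terms; reduce coefficients mod 7:
x^0: 5·6 = 30 ≡ 2 (mod 7)
x^1: 5·0 + 5·6 = 30 ≡ 2 (mod 7)
x^2: 5·4 + 5·0 = 20 ≡ 6 (mod 7)
x^3: 5·4 = 20 ≡ 6 (mod 7)
Result: 2 + 2x + 6x^2 + 6x^3

f · g = 2 + 2x + 6x^2 + 6x^3


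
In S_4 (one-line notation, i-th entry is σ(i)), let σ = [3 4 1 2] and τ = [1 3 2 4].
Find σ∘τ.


σ∘τ: apply τ first, then σ
1 →τ 1 →σ 3
2 →τ 3 →σ 1
3 →τ 2 →σ 4
4 →τ 4 →σ 2

σ∘τ = [3 1 4 2]


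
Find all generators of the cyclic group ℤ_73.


g generates ℤ_n iff gcd(g,n) = 1
Prime factors of 73: 73
Generators are g ∈ {1,...,72} not divisible by any of these primes.
Generators: {1, 2, 3, 4, 5, 6, 7, 8, 9, 10, 11, 12, 13, 14, 15, 16, 17, 18, 19, 20, 21, 22, 23, 24, 25, 26, 27, 28, 29, 30, 31, 32, 33, 34, 35, 36, 37, 38, 39, 40, 41, 42, 43, 44, 45, 46, 47, 48, 49, 50, 51, 52, 53, 54, 55, 56, 57, 58, 59, 60, 61, 62, 63, 64, 65, 66, 67, 68, 69, 70, 71, 72}
Number of generators = φ(73) = 72

Generators of ℤ_73 = {1, 2, 3, 4, 5, 6, 7, 8, 9, 10, 11, 12, 13, 14, 15, 16, 17, 18, 19, 20, 21, 22, 23, 24, 25, 26, 27, 28, 29, 30, 31, 32, 33, 34, 35, 36, 37, 38, 39, 40, 41, 42, 43, 44, 45, 46, 47, 48, 49, 50, 51, 52, 53, 54, 55, 56, 57, 58, 59, 60, 61, 62, 63, 64, 65, 66, 67, 68, 69, 70, 71, 72}


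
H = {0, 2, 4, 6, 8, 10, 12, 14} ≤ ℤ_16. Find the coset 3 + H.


3 + H = {3 + h (mod 16) : h ∈ H}
3+0=3, 3+2=5, 3+4=7, 3+6=9, 3+8=11, 3+10=13, 3+12=15, 3+14=1
3 + H = {1, 3, 5, 7, 9, 11, 13, 15} = 1 + H

3 + H = {1, 3, 5, 7, 9, 11, 13, 15}


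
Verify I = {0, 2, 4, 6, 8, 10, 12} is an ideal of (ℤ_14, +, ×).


Check ideal conditions for I = {0, 2, 4, 6, 8, 10, 12} in ℤ_14:
(1) I is an additive subgroup? Yes
(2) For r ∈ ℤ_14 and a ∈ I: r·a ∈ I? Yes

Yes, I is an ideal of ℤ_14


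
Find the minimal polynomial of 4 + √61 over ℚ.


Let α = 4 + √61. Then α - 4 = √61, so (α - 4)² = 61, giving α² - 8α - 45 = 0. Degree 2 and α ∉ ℚ, so this is the minimal polynomial.

Minimal polynomial: x² - 8x - 45


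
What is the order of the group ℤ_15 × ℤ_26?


|A × B| = |A| · |B|
|ℤ_15 × ℤ_26| = 15 × 26 = 390

|ℤ_15 × ℤ_26| = 390


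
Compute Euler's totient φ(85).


Factor n: 85 = 5 × 17
φ(n) = n · ∏(1 - 1/p) over distinct primes p | n
φ(85) = 85 · (1 - 1/5) · (1 - 1/17) = 64

φ(85) = 64


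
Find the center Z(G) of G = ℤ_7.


Z(G) = {g ∈ G | gx = xg for all x ∈ G}
ℤ_7 is abelian, so Z(G) = G

Z(ℤ_7) = ℤ_7


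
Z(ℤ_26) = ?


Z(G) = {g ∈ G | gx = xg for all x ∈ G}
ℤ_26 is abelian, so Z(G) = G

Z(ℤ_26) = ℤ_26


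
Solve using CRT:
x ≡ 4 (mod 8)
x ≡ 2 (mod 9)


m₁ = 8, m₂ = 9, gcd = 1, so CRT applies. M = m₁·m₂ = 72
Let M₁ = M/m₁ = 9, M₂ = M/m₂ = 8
Find y₁ ≡ M₁⁻¹ (mod m₁): 9⁻¹ ≡ 1 (mod 8)
Find y₂ ≡ M₂⁻¹ (mod m₂): 8⁻¹ ≡ 8 (mod 9)
x = a₁·M₁·y₁ + a₂·M₂·y₂ = 4·9·1 + 2·8·8 = 164
Reduce mod 72: x ≡ 20
Check: 20 mod 8 = 4 ✓, 20 mod 9 = 2 ✓

x ≡ 20 (mod 72)


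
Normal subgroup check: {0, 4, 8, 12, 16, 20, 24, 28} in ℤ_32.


H = {0, 4, 8, 12, 16, 20, 24, 28} in ℤ_32
ℤ_32 is abelian; every subgroup of an abelian group is normal

Yes, normal subgroup


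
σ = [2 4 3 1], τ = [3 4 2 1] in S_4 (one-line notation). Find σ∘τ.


σ∘τ: apply τ first, then σ
1 →τ 3 →σ 3
2 →τ 4 →σ 1
3 →τ 2 →σ 4
4 →τ 1 →σ 2

σ∘τ = [3 1 4 2]


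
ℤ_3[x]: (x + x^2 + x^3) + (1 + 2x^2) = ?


Add coefficients mod 3:
x^0: 0 + 1 = 1 (mod 3)
x^1: 1 + 0 = 1 (mod 3)
x^2: 1 + 2 = 0 (mod 3)
x^3: 1 + 0 = 1 (mod 3)
Result: 1 + x + x^3

f + g = 1 + x + x^3


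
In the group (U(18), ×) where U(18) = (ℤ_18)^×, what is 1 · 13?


Operation: multiplication mod 18
1 · 13 = (a × b) mod 18 with a = 1, b = 13

1 · 13 = 13


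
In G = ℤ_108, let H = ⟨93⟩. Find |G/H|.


|⟨93⟩| = n / gcd(93, 108) = 108 / 3 = 36
H is normal (ℤ_108 is abelian).
|G/H| = |G| / |H| = 108 / 36 = 3

|G/H| = 3


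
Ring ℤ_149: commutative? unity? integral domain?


ℤ_149 is a commutative ring with unity 1; 149 is prime, so ℤ_149 is a field (hence an integral domain)
Commutative: Yes
Integral domain: Yes
Has unity: Yes

ℤ_149: Commutative=Yes, Unity=Yes


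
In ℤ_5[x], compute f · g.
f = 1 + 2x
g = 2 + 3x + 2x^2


Expand and collect like terms; reduce coefficients mod 5:
x^0: 1·2 = 2 ≡ 2 (mod 5)
x^1: 1·3 + 2·2 = 7 ≡ 2 (mod 5)
x^2: 1·2 + 2·3 = 8 ≡ 3 (mod 5)
x^3: 2·2 = 4 ≡ 4 (mod 5)
Result: 2 + 2x + 3x^2 + 4x^3

f · g = 2 + 2x + 3x^2 + 4x^3


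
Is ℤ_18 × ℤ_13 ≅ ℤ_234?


Comparing ℤ_18 × ℤ_13 and ℤ_234:
gcd(18,13) = 1, so ℤ_18 × ℤ_13 ≅ ℤ_234 (CRT)

Yes, ℤ_18 × ℤ_13 ≅ ℤ_234


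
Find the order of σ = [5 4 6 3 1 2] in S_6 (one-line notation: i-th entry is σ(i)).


Cycle decomposition: (1 5) (2 4 3 6)
Cycle lengths: 2, 4
Order = lcm(2, 4) = 4

ord(σ) = 4


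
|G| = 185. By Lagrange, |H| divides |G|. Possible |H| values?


Lagrange's theorem: |H| divides |G|
|G| = 185
Divisors of 185: 1, 5, 37, 185

Possible subgroup orders: {1, 5, 37, 185}


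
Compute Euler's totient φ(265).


Factor n: 265 = 5 × 53
φ(n) = n · ∏(1 - 1/p) over distinct primes p | n
φ(265) = 265 · (1 - 1/5) · (1 - 1/53) = 208

φ(265) = 208


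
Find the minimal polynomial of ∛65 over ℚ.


∛65 satisfies x³ - 65 = 0, irreducible over ℚ (no rational root; 65 is not a perfect cube)

Minimal polynomial: x³ - 65


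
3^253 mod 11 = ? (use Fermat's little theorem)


Fermat's little theorem: if p is prime and gcd(a,p)=1, then a^(p-1) ≡ 1 (mod p)
p = 11 is prime, gcd(3,11) = 1
Reduce exponent: 253 mod 10 = 3
So 3^253 ≡ 3^3 (mod 11)
3^3 mod 11 = 5

3^253 ≡ 5 (mod 11)


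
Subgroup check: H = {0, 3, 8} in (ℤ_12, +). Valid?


Subgroup test for H = {0, 3, 8} in (ℤ_12, +):
(1) 0 ∈ H? Yes
(2) Closure: for all a,b ∈ H, (a+b) mod 12 ∈ H? No  [counterexample: 3 + 3 = 6 ∉ H]
(3) Inverses: for all a ∈ H, -a mod 12 ∈ H? No

No, H is not a subgroup of ℤ_12


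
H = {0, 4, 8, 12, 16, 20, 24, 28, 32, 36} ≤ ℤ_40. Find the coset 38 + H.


38 + H = {38 + h (mod 40) : h ∈ H}
38+0=38, 38+4=2, 38+8=6, 38+12=10, 38+16=14, 38+20=18, 38+24=22, 38+28=26, 38+32=30, 38+36=34
38 + H = {2, 6, 10, 14, 18, 22, 26, 30, 34, 38} = 2 + H

38 + H = {2, 6, 10, 14, 18, 22, 26, 30, 34, 38}


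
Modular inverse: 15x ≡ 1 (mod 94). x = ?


Use the extended Euclidean algorithm to write 1 = 15·s + 94·t; then s mod 94 is the inverse.
Euclidean algorithm:
  15 = 0·94 + 15
  94 = 6·15 + 4
  15 = 3·4 + 3
  4 = 1·3 + 1
  3 = 3·1 + 0
gcd(15,94) = 1
Back-substitution gives: 15·(-25) + 94·(4) = 1
So 15⁻¹ ≡ -25 ≡ 69 (mod 94)
Check: 15 × 69 = 1035 ≡ 1 (mod 94) ✓

15⁻¹ ≡ 69 (mod 94)


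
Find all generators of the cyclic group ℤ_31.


g generates ℤ_n iff gcd(g,n) = 1
Prime factors of 31: 31
Generators are g ∈ {1,...,30} not divisible by any of these primes.
Generators: {1, 2, 3, 4, 5, 6, 7, 8, 9, 10, 11, 12, 13, 14, 15, 16, 17, 18, 19, 20, 21, 22, 23, 24, 25, 26, 27, 28, 29, 30}
Number of generators = φ(31) = 30

Generators of ℤ_31 = {1, 2, 3, 4, 5, 6, 7, 8, 9, 10, 11, 12, 13, 14, 15, 16, 17, 18, 19, 20, 21, 22, 23, 24, 25, 26, 27, 28, 29, 30}


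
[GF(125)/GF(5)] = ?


GF(125) = GF(5^3), so the extension degree is 3

[GF(125)/GF(5)] = 3


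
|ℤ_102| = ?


ℤ_n has n elements.

|ℤ_102| = 102


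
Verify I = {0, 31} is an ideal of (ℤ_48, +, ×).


Check ideal conditions for I = {0, 31} in ℤ_48:
(1) I is an additive subgroup? No
(2) For r ∈ ℤ_48 and a ∈ I: r·a ∈ I? No  [counterexample: r=2, a=31, r·a mod 48 = 14 ∉ I]

No, I is not an ideal of ℤ_48


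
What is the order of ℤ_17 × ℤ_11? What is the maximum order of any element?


|ℤ_17 × ℤ_11| = 17 × 11 = 187
Max element order = lcm(17,11) = 187
Cyclic? Yes (gcd=1)

|ℤ_17×ℤ_11| = 187, max element order = 187


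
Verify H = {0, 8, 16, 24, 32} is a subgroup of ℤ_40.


Subgroup test for H = {0, 8, 16, 24, 32} in (ℤ_40, +):
(1) 0 ∈ H? Yes
(2) Closure: for all a,b ∈ H, (a+b) mod 40 ∈ H? Yes
(3) Inverses: for all a ∈ H, -a mod 40 ∈ H? Yes

Yes, H is a subgroup of ℤ_40


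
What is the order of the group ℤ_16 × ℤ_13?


|A × B| = |A| · |B|
|ℤ_16 × ℤ_13| = 16 × 13 = 208

|ℤ_16 × ℤ_13| = 208


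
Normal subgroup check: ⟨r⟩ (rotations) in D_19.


H = ⟨r⟩ (rotations) in D_19
The rotation subgroup ⟨r⟩ has index 2 in D_19, so it is normal

Yes, normal subgroup


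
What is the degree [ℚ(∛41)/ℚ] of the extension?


∛41 has minimal polynomial x³ - 41 (irreducible over ℚ since 41 is not a perfect cube)

[ℚ(∛41)/ℚ] = 3


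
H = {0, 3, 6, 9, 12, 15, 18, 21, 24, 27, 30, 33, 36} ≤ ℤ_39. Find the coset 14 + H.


14 + H = {14 + h (mod 39) : h ∈ H}
14+0=14, 14+3=17, 14+6=20, 14+9=23, 14+12=26, 14+15=29, 14+18=32, 14+21=35, 14+24=38, 14+27=2, 14+30=5, 14+33=8, 14+36=11
14 + H = {2, 5, 8, 11, 14, 17, 20, 23, 26, 29, 32, 35, 38} = 2 + H

14 + H = {2, 5, 8, 11, 14, 17, 20, 23, 26, 29, 32, 35, 38}


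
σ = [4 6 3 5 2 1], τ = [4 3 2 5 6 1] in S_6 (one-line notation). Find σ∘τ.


σ∘τ: apply τ first, then σ
1 →τ 4 →σ 5
2 →τ 3 →σ 3
3 →τ 2 →σ 6
4 →τ 5 →σ 2
5 →τ 6 →σ 1
6 →τ 1 →σ 4

σ∘τ = [5 3 6 2 1 4]


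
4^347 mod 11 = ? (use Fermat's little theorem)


Fermat's little theorem: if p is prime and gcd(a,p)=1, then a^(p-1) ≡ 1 (mod p)
p = 11 is prime, gcd(4,11) = 1
Reduce exponent: 347 mod 10 = 7
So 4^347 ≡ 4^7 (mod 11)
4^7 mod 11 = 5

4^347 ≡ 5 (mod 11)


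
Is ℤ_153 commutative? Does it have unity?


ℤ_153 is a commutative ring with unity 1; 153 = 3×51 is composite, so 3·51 ≡ 0 gives zero divisors (not an integral domain)
Commutative: Yes
Integral domain: No
Has unity: Yes

ℤ_153: Commutative=Yes, Unity=Yes


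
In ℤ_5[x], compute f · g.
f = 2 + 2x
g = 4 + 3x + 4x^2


Expand and collect like terms; reduce coefficients mod 5:
x^0: 2·4 = 8 ≡ 3 (mod 5)
x^1: 2·3 + 2·4 = 14 ≡ 4 (mod 5)
x^2: 2·4 + 2·3 = 14 ≡ 4 (mod 5)
x^3: 2·4 = 8 ≡ 3 (mod 5)
Result: 3 + 4x + 4x^2 + 3x^3

f · g = 3 + 4x + 4x^2 + 3x^3


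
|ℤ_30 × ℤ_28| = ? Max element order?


|ℤ_30 × ℤ_28| = 30 × 28 = 840
Max element order = lcm(30,28) = 420
Cyclic? No (gcd=2)

|ℤ_30×ℤ_28| = 840, max element order = 420


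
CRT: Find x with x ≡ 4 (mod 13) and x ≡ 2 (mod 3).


m₁ = 13, m₂ = 3, gcd = 1, so CRT applies. M = m₁·m₂ = 39
Let M₁ = M/m₁ = 3, M₂ = M/m₂ = 13
Find y₁ ≡ M₁⁻¹ (mod m₁): 3⁻¹ ≡ 9 (mod 13)
Find y₂ ≡ M₂⁻¹ (mod m₂): 13⁻¹ ≡ 1 (mod 3)
x = a₁·M₁·y₁ + a₂·M₂·y₂ = 4·3·9 + 2·13·1 = 134
Reduce mod 39: x ≡ 17
Check: 17 mod 13 = 4 ✓, 17 mod 3 = 2 ✓

x ≡ 17 (mod 39)


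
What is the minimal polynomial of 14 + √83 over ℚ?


Let α = 14 + √83. Then α - 14 = √83, so (α - 14)² = 83, giving α² - 28α + 113 = 0. Degree 2 and α ∉ ℚ, so this is the minimal polynomial.

Minimal polynomial: x² - 28x + 113


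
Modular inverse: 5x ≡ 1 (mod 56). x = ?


Use the extended Euclidean algorithm to write 1 = 5·s + 56·t; then s mod 56 is the inverse.
Euclidean algorithm:
  5 = 0·56 + 5
  56 = 11·5 + 1
  5 = 5·1 + 0
gcd(5,56) = 1
Back-substitution gives: 5·(-11) + 56·(1) = 1
So 5⁻¹ ≡ -11 ≡ 45 (mod 56)
Check: 5 × 45 = 225 ≡ 1 (mod 56) ✓

5⁻¹ ≡ 45 (mod 56)


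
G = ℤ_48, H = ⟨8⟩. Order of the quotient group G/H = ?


|⟨8⟩| = n / gcd(8, 48) = 48 / 8 = 6
H is normal (ℤ_48 is abelian).
|G/H| = |G| / |H| = 48 / 6 = 8

|G/H| = 8


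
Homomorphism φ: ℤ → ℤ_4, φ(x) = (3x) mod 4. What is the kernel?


Kernel = preimage of identity
ker(φ) = {x ∈ ℤ : 3x ≡ 0 (mod 4)}. gcd(3,4) = 1, so 3x ≡ 0 (mod 4) ⟺ x ≡ 0 (mod 4/1 = 4). Hence ker(φ) = 4ℤ

ker(φ) = 4ℤ


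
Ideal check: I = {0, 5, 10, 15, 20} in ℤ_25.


Check ideal conditions for I = {0, 5, 10, 15, 20} in ℤ_25:
(1) I is an additive subgroup? Yes
(2) For r ∈ ℤ_25 and a ∈ I: r·a ∈ I? Yes

Yes, I is an ideal of ℤ_25


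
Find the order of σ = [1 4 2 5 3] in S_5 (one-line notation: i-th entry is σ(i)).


Cycle decomposition: (2 4 5 3)
Cycle lengths: 4
Order = lcm(4) = 4

ord(σ) = 4


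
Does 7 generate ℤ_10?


g generates ℤ_n iff gcd(g, n) = 1
gcd(7, 10) = 1
Since gcd = 1, 7 is a generator.

Yes, 7 generates ℤ_10


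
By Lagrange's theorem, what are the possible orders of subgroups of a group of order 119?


Lagrange's theorem: |H| divides |G|
|G| = 119
Divisors of 119: 1, 7, 17, 119

Possible subgroup orders: {1, 7, 17, 119}


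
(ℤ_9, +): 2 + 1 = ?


Operation: addition mod 9
2 + 1 = (a + b) mod 9 with a = 2, b = 1

2 + 1 = 3


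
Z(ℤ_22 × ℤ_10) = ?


Z(G) = {g ∈ G | gx = xg for all x ∈ G}
Direct product of abelian groups is abelian, so Z(G) = G

Z(ℤ_22 × ℤ_10) = ℤ_22 × ℤ_10


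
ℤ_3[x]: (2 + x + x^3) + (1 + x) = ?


Add coefficients mod 3:
x^0: 2 + 1 = 0 (mod 3)
x^1: 1 + 1 = 2 (mod 3)
x^2: 0 + 0 = 0 (mod 3)
x^3: 1 + 0 = 1 (mod 3)
Result: 2x + x^3

f + g = 2x + x^3


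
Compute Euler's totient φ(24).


φ(n) = count of k ∈ {1,...,n} with gcd(k,n)=1
Coprimes to 24: {1, 5, 7, 11, 13, 17, 19, 23}
Count: 8

φ(24) = 8


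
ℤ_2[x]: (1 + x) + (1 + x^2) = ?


Add coefficients mod 2:
x^0: 1 + 1 = 0 (mod 2)
x^1: 1 + 0 = 1 (mod 2)
x^2: 0 + 1 = 1 (mod 2)
Result: x + x^2

f + g = x + x^2


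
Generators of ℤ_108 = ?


g generates ℤ_n iff gcd(g,n) = 1
Prime factors of 108: 2, 3
Generators are g ∈ {1,...,107} not divisible by any of these primes.
Generators: {1, 5, 7, 11, 13, 17, 19, 23, 25, 29, 31, 35, 37, 41, 43, 47, 49, 53, 55, 59, 61, 65, 67, 71, 73, 77, 79, 83, 85, 89, 91, 95, 97, 101, 103, 107}
Number of generators = φ(108) = 36

Generators of ℤ_108 = {1, 5, 7, 11, 13, 17, 19, 23, 25, 29, 31, 35, 37, 41, 43, 47, 49, 53, 55, 59, 61, 65, 67, 71, 73, 77, 79, 83, 85, 89, 91, 95, 97, 101, 103, 107}


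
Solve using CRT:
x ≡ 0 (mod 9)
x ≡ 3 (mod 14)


m₁ = 9, m₂ = 14, gcd = 1, so CRT applies. M = m₁·m₂ = 126
Let M₁ = M/m₁ = 14, M₂ = M/m₂ = 9
Find y₁ ≡ M₁⁻¹ (mod m₁): 14⁻¹ ≡ 2 (mod 9)
Find y₂ ≡ M₂⁻¹ (mod m₂): 9⁻¹ ≡ 11 (mod 14)
x = a₁·M₁·y₁ + a₂·M₂·y₂ = 0·14·2 + 3·9·11 = 297
Reduce mod 126: x ≡ 45
Check: 45 mod 9 = 0 ✓, 45 mod 14 = 3 ✓

x ≡ 45 (mod 126)


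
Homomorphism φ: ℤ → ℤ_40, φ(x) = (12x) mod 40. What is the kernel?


Kernel = preimage of identity
ker(φ) = {x ∈ ℤ : 12x ≡ 0 (mod 40)}. gcd(12,40) = 4, so 12x ≡ 0 (mod 40) ⟺ x ≡ 0 (mod 40/4 = 10). Hence ker(φ) = 10ℤ

ker(φ) = 10ℤ


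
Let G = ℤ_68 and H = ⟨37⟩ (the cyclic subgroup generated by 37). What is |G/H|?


|⟨37⟩| = n / gcd(37, 68) = 68 / 1 = 68
H is normal (ℤ_68 is abelian).
|G/H| = |G| / |H| = 68 / 68 = 1

|G/H| = 1


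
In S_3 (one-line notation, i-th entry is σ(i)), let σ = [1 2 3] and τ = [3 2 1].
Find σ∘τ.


σ∘τ: apply τ first, then σ
1 →τ 3 →σ 3
2 →τ 2 →σ 2
3 →τ 1 →σ 1

σ∘τ = [3 2 1]


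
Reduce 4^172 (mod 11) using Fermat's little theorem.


Fermat's little theorem: if p is prime and gcd(a,p)=1, then a^(p-1) ≡ 1 (mod p)
p = 11 is prime, gcd(4,11) = 1
Reduce exponent: 172 mod 10 = 2
So 4^172 ≡ 4^2 (mod 11)
4^2 mod 11 = 5

4^172 ≡ 5 (mod 11)


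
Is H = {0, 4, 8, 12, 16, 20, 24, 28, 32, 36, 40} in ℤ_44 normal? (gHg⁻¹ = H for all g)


H = {0, 4, 8, 12, 16, 20, 24, 28, 32, 36, 40} in ℤ_44
ℤ_44 is abelian; every subgroup of an abelian group is normal

Yes, normal subgroup


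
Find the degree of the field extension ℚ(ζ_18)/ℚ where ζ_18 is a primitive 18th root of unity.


[ℚ(ζ_n):ℚ] = deg Φ_n(x) = φ(n). Here φ(18) = 6

[ℚ(ζ_18)/ℚ where ζ_18 is a primitive 18th root of unity] = 6


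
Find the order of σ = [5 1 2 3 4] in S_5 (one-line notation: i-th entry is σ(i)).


Cycle decomposition: (1 5 4 3 2)
Cycle lengths: 5
Order = lcm(5) = 5

ord(σ) = 5


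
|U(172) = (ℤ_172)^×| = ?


U(n) is the group of units mod n; |U(n)| = φ(n)
|U(172)| = φ(172) = 84

|U(172) = (ℤ_172)^×| = 84


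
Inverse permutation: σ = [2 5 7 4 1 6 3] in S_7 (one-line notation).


To find σ⁻¹, swap domain and range:
σ(1) = 2 → σ⁻¹(2) = 1
σ(2) = 5 → σ⁻¹(5) = 2
σ(3) = 7 → σ⁻¹(7) = 3
σ(4) = 4 → σ⁻¹(4) = 4
σ(5) = 1 → σ⁻¹(1) = 5
σ(6) = 6 → σ⁻¹(6) = 6
σ(7) = 3 → σ⁻¹(3) = 7

σ⁻¹ = [5 1 7 4 2 6 3]


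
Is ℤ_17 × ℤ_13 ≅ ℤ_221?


Comparing ℤ_17 × ℤ_13 and ℤ_221:
gcd(17,13) = 1, so ℤ_17 × ℤ_13 ≅ ℤ_221 (CRT)

Yes, ℤ_17 × ℤ_13 ≅ ℤ_221


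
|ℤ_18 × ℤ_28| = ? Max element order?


|ℤ_18 × ℤ_28| = 18 × 28 = 504
Max element order = lcm(18,28) = 252
Cyclic? No (gcd=2)

|ℤ_18×ℤ_28| = 504, max element order = 252


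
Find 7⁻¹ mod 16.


Use the extended Euclidean algorithm to write 1 = 7·s + 16·t; then s mod 16 is the inverse.
Euclidean algorithm:
  7 = 0·16 + 7
  16 = 2·7 + 2
  7 = 3·2 + 1
  2 = 2·1 + 0
gcd(7,16) = 1
Back-substitution gives: 7·(7) + 16·(-3) = 1
So 7⁻¹ ≡ 7 ≡ 7 (mod 16)
Check: 7 × 7 = 49 ≡ 1 (mod 16) ✓

7⁻¹ ≡ 7 (mod 16)


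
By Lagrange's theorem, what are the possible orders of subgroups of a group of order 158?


Lagrange's theorem: |H| divides |G|
|G| = 158
Divisors of 158: 1, 2, 79, 158

Possible subgroup orders: {1, 2, 79, 158}


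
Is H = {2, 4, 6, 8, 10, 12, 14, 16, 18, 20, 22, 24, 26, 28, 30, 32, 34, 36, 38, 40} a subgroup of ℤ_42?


Subgroup test for H = {2, 4, 6, 8, 10, 12, 14, 16, 18, 20, 22, 24, 26, 28, 30, 32, 34, 36, 38, 40} in (ℤ_42, +):
(1) 0 ∈ H? No
(2) Closure: for all a,b ∈ H, (a+b) mod 42 ∈ H? No  [counterexample: 2 + 40 = 0 ∉ H]
(3) Inverses: for all a ∈ H, -a mod 42 ∈ H? Yes

No, H is not a subgroup of ℤ_42


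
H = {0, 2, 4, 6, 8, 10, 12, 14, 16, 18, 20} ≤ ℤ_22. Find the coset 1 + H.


1 + H = {1 + h (mod 22) : h ∈ H}
1+0=1, 1+2=3, 1+4=5, 1+6=7, 1+8=9, 1+10=11, 1+12=13, 1+14=15, 1+16=17, 1+18=19, 1+20=21

1 + H = {1, 3, 5, 7, 9, 11, 13, 15, 17, 19, 21}


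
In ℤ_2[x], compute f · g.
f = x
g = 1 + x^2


Expand and collect like terms; reduce coefficients mod 2:
x^0: 0·1 = 0 ≡ 0 (mod 2)
x^1: 0·0 + 1·1 = 1 ≡ 1 (mod 2)
x^2: 0·1 + 1·0 = 0 ≡ 0 (mod 2)
x^3: 1·1 = 1 ≡ 1 (mod 2)
Result: x + x^3

f · g = x + x^3


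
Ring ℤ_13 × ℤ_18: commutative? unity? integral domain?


Direct product ring; commutative with unity (1,1); but (1,0)·(0,1) = (0,0) gives zero divisors, so not an integral domain
Commutative: Yes
Integral domain: No
Has unity: Yes

ℤ_13 × ℤ_18: Commutative=Yes, Unity=Yes


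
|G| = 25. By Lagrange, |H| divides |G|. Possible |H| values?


Lagrange's theorem: |H| divides |G|
|G| = 25
Divisors of 25: 1, 5, 25

Possible subgroup orders: {1, 5, 25}


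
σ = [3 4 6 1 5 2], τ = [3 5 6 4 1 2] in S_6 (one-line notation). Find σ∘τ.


σ∘τ: apply τ first, then σ
1 →τ 3 →σ 6
2 →τ 5 →σ 5
3 →τ 6 →σ 2
4 →τ 4 →σ 1
5 →τ 1 →σ 3
6 →τ 2 →σ 4

σ∘τ = [6 5 2 1 3 4]


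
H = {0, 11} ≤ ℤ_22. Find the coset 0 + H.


0 + H = {0 + h (mod 22) : h ∈ H}
0+0=0, 0+11=11

0 + H = {0, 11}


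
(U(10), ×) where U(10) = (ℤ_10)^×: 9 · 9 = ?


Operation: multiplication mod 10
9 · 9 = (a × b) mod 10 with a = 9, b = 9

9 · 9 = 1


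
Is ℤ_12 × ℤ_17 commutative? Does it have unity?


Direct product ring; commutative with unity (1,1); but (1,0)·(0,1) = (0,0) gives zero divisors, so not an integral domain
Commutative: Yes
Integral domain: No
Has unity: Yes

ℤ_12 × ℤ_17: Commutative=Yes, Unity=Yes


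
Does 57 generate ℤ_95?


g generates ℤ_n iff gcd(g, n) = 1
gcd(57, 95) = 19
Since gcd = 19 ≠ 1, ⟨57⟩ has order 5 < 95, so 57 is not a generator.

No, 57 does not generate ℤ_95


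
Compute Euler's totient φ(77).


Factor n: 77 = 7 × 11
φ(n) = n · ∏(1 - 1/p) over distinct primes p | n
φ(77) = 77 · (1 - 1/7) · (1 - 1/11) = 60

φ(77) = 60


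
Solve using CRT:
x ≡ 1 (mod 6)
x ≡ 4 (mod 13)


m₁ = 6, m₂ = 13, gcd = 1, so CRT applies. M = m₁·m₂ = 78
Let M₁ = M/m₁ = 13, M₂ = M/m₂ = 6
Find y₁ ≡ M₁⁻¹ (mod m₁): 13⁻¹ ≡ 1 (mod 6)
Find y₂ ≡ M₂⁻¹ (mod m₂): 6⁻¹ ≡ 11 (mod 13)
x = a₁·M₁·y₁ + a₂·M₂·y₂ = 1·13·1 + 4·6·11 = 277
Reduce mod 78: x ≡ 43
Check: 43 mod 6 = 1 ✓, 43 mod 13 = 4 ✓

x ≡ 43 (mod 78)


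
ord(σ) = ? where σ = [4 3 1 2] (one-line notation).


Cycle decomposition: (1 4 2 3)
Cycle lengths: 4
Order = lcm(4) = 4

ord(σ) = 4


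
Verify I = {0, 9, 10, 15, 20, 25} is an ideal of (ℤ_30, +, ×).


Check ideal conditions for I = {0, 9, 10, 15, 20, 25} in ℤ_30:
(1) I is an additive subgroup? No
(2) For r ∈ ℤ_30 and a ∈ I: r·a ∈ I? No  [counterexample: r=2, a=9, r·a mod 30 = 18 ∉ I]

No, I is not an ideal of ℤ_30


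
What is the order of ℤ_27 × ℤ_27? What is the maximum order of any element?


|ℤ_27 × ℤ_27| = 27 × 27 = 729
Max element order = lcm(27,27) = 27
Cyclic? No (gcd=27)

|ℤ_27×ℤ_27| = 729, max element order = 27


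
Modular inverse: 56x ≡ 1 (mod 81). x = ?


Use the extended Euclidean algorithm to write 1 = 56·s + 81·t; then s mod 81 is the inverse.
Euclidean algorithm:
  56 = 0·81 + 56
  81 = 1·56 + 25
  56 = 2·25 + 6
  25 = 4·6 + 1
  6 = 6·1 + 0
gcd(56,81) = 1
Back-substitution gives: 56·(-13) + 81·(9) = 1
So 56⁻¹ ≡ -13 ≡ 68 (mod 81)
Check: 56 × 68 = 3808 ≡ 1 (mod 81) ✓

56⁻¹ ≡ 68 (mod 81)


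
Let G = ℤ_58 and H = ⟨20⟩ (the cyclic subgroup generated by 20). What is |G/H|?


|⟨20⟩| = n / gcd(20, 58) = 58 / 2 = 29
H is normal (ℤ_58 is abelian).
|G/H| = |G| / |H| = 58 / 29 = 2

|G/H| = 2


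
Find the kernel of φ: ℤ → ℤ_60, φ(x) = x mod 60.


Kernel = preimage of identity
ker(φ) = {x ∈ ℤ : x ≡ 0 (mod 60)} = 60ℤ = {0, ±60, ±120, ...}

ker(φ) = 60ℤ


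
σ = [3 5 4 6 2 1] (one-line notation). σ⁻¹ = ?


To find σ⁻¹, swap domain and range:
σ(1) = 3 → σ⁻¹(3) = 1
σ(2) = 5 → σ⁻¹(5) = 2
σ(3) = 4 → σ⁻¹(4) = 3
σ(4) = 6 → σ⁻¹(6) = 4
σ(5) = 2 → σ⁻¹(2) = 5
σ(6) = 1 → σ⁻¹(1) = 6

σ⁻¹ = [6 5 1 3 2 4]


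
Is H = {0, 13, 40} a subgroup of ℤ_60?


Subgroup test for H = {0, 13, 40} in (ℤ_60, +):
(1) 0 ∈ H? Yes
(2) Closure: for all a,b ∈ H, (a+b) mod 60 ∈ H? No  [counterexample: 13 + 13 = 26 ∉ H]
(3) Inverses: for all a ∈ H, -a mod 60 ∈ H? No

No, H is not a subgroup of ℤ_60


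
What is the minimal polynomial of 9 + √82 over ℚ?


Let α = 9 + √82. Then α - 9 = √82, so (α - 9)² = 82, giving α² - 18α - 1 = 0. Degree 2 and α ∉ ℚ, so this is the minimal polynomial.

Minimal polynomial: x² - 18x - 1


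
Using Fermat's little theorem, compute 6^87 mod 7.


Fermat's little theorem: if p is prime and gcd(a,p)=1, then a^(p-1) ≡ 1 (mod p)
p = 7 is prime, gcd(6,7) = 1
Reduce exponent: 87 mod 6 = 3
So 6^87 ≡ 6^3 (mod 7)
6^3 mod 7 = 6

6^87 ≡ 6 (mod 7)


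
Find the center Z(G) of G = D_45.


Z(G) = {g ∈ G | gx = xg for all x ∈ G}
For odd n, Z(D_n) = {e}: no nontrivial rotation commutes with all reflections

Z(D_45) = {e}


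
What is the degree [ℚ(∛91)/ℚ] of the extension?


∛91 has minimal polynomial x³ - 91 (irreducible over ℚ since 91 is not a perfect cube)

[ℚ(∛91)/ℚ] = 3


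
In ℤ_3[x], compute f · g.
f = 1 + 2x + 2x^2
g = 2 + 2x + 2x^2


Expand and collect like terms; reduce coefficients mod 3:
x^0: 1·2 = 2 ≡ 2 (mod 3)
x^1: 1·2 + 2·2 = 6 ≡ 0 (mod 3)
x^2: 1·2 + 2·2 + 2·2 = 10 ≡ 1 (mod 3)
x^3: 2·2 + 2·2 = 8 ≡ 2 (mod 3)
x^4: 2·2 = 4 ≡ 1 (mod 3)
Result: 2 + x^2 + 2x^3 + x^4

f · g = 2 + x^2 + 2x^3 + x^4


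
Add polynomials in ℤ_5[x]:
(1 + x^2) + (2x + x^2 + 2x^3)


Add coefficients mod 5:
x^0: 1 + 0 = 1 (mod 5)
x^1: 0 + 2 = 2 (mod 5)
x^2: 1 + 1 = 2 (mod 5)
x^3: 0 + 2 = 2 (mod 5)
Result: 1 + 2x + 2x^2 + 2x^3

f + g = 1 + 2x + 2x^2 + 2x^3


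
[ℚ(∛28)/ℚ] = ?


∛28 has minimal polynomial x³ - 28 (irreducible over ℚ since 28 is not a perfect cube)

[ℚ(∛28)/ℚ] = 3


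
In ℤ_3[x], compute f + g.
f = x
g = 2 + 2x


Add coefficients mod 3:
x^0: 0 + 2 = 2 (mod 3)
x^1: 1 + 2 = 0 (mod 3)
Result: 2

f + g = 2


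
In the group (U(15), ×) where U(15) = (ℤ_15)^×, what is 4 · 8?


Operation: multiplication mod 15
4 · 8 = (a × b) mod 15 with a = 4, b = 8

4 · 8 = 2


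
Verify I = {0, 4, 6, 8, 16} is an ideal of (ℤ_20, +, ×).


Check ideal conditions for I = {0, 4, 6, 8, 16} in ℤ_20:
(1) I is an additive subgroup? No
(2) For r ∈ ℤ_20 and a ∈ I: r·a ∈ I? No  [counterexample: r=2, a=6, r·a mod 20 = 12 ∉ I]

No, I is not an ideal of ℤ_20


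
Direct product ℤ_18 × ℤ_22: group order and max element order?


|ℤ_18 × ℤ_22| = 18 × 22 = 396
Max element order = lcm(18,22) = 198
Cyclic? No (gcd=2)

|ℤ_18×ℤ_22| = 396, max element order = 198


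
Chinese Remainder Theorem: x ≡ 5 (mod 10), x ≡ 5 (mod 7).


m₁ = 10, m₂ = 7, gcd = 1, so CRT applies. M = m₁·m₂ = 70
Let M₁ = M/m₁ = 7, M₂ = M/m₂ = 10
Find y₁ ≡ M₁⁻¹ (mod m₁): 7⁻¹ ≡ 3 (mod 10)
Find y₂ ≡ M₂⁻¹ (mod m₂): 10⁻¹ ≡ 5 (mod 7)
x = a₁·M₁·y₁ + a₂·M₂·y₂ = 5·7·3 + 5·10·5 = 355
Reduce mod 70: x ≡ 5
Check: 5 mod 10 = 5 ✓, 5 mod 7 = 5 ✓

x ≡ 5 (mod 70)


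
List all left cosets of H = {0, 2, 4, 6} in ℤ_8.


H = {0, 2, 4, 6}, |H| = 4
Number of cosets = |G|/|H| = 8/4 = 2
0 + H = {0, 2, 4, 6}
1 + H = {1, 3, 5, 7}

Cosets: 0+H={0,2,4,6}; 1+H={1,3,5,7}


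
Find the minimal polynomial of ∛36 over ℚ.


∛36 satisfies x³ - 36 = 0, irreducible over ℚ (no rational root; 36 is not a perfect cube)

Minimal polynomial: x³ - 36


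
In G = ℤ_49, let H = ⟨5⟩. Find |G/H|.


|⟨5⟩| = n / gcd(5, 49) = 49 / 1 = 49
H is normal (ℤ_49 is abelian).
|G/H| = |G| / |H| = 49 / 49 = 1

|G/H| = 1


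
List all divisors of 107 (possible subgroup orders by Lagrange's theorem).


Lagrange's theorem: |H| divides |G|
|G| = 107
Divisors of 107: 1, 107

Possible subgroup orders: {1, 107}


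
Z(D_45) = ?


Z(G) = {g ∈ G | gx = xg for all x ∈ G}
For odd n, Z(D_n) = {e}: no nontrivial rotation commutes with all reflections

Z(D_45) = {e}


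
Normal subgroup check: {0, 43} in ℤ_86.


H = {0, 43} in ℤ_86
ℤ_86 is abelian; every subgroup of an abelian group is normal

Yes, normal subgroup


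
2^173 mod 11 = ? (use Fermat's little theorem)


Fermat's little theorem: if p is prime and gcd(a,p)=1, then a^(p-1) ≡ 1 (mod p)
p = 11 is prime, gcd(2,11) = 1
Reduce exponent: 173 mod 10 = 3
So 2^173 ≡ 2^3 (mod 11)
2^3 mod 11 = 8

2^173 ≡ 8 (mod 11)


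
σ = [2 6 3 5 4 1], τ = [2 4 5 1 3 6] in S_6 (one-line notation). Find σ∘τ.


σ∘τ: apply τ first, then σ
1 →τ 2 →σ 6
2 →τ 4 →σ 5
3 →τ 5 →σ 4
4 →τ 1 →σ 2
5 →τ 3 →σ 3
6 →τ 6 →σ 1

σ∘τ = [6 5 4 2 3 1]


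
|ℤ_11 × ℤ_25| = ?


|A × B| = |A| · |B|
|ℤ_11 × ℤ_25| = 11 × 25 = 275

|ℤ_11 × ℤ_25| = 275


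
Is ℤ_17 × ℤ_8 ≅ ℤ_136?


Comparing ℤ_17 × ℤ_8 and ℤ_136:
gcd(17,8) = 1, so ℤ_17 × ℤ_8 ≅ ℤ_136 (CRT)

Yes, ℤ_17 × ℤ_8 ≅ ℤ_136


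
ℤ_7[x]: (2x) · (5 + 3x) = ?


Expand and collect like terms; reduce coefficients mod 7:
x^0: 0·5 = 0 ≡ 0 (mod 7)
x^1: 0·3 + 2·5 = 10 ≡ 3 (mod 7)
x^2: 2·3 = 6 ≡ 6 (mod 7)
Result: 3x + 6x^2

f · g = 3x + 6x^2


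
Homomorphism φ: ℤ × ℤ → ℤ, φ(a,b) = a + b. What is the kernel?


Kernel = preimage of identity
ker(φ) = {(a,b) ∈ ℤ² | a+b = 0} = {(a,-a) | a ∈ ℤ}

ker(φ) = {(a,-a) | a ∈ ℤ}


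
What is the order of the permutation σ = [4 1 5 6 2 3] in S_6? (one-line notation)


Cycle decomposition: (1 4 6 3 5 2)
Cycle lengths: 6
Order = lcm(6) = 6

ord(σ) = 6


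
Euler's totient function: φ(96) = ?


Factor n: 96 = 2^5 × 3
φ(n) = n · ∏(1 - 1/p) over distinct primes p | n
φ(96) = 96 · (1 - 1/2) · (1 - 1/3) = 32

φ(96) = 32


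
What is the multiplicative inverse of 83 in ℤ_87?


Use the extended Euclidean algorithm to write 1 = 83·s + 87·t; then s mod 87 is the inverse.
Euclidean algorithm:
  83 = 0·87 + 83
  87 = 1·83 + 4
  83 = 20·4 + 3
  4 = 1·3 + 1
  3 = 3·1 + 0
gcd(83,87) = 1
Back-substitution gives: 83·(-22) + 87·(21) = 1
So 83⁻¹ ≡ -22 ≡ 65 (mod 87)
Check: 83 × 65 = 5395 ≡ 1 (mod 87) ✓

83⁻¹ ≡ 65 (mod 87)


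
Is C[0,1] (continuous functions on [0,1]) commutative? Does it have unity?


pointwise +,× is commutative with unity (constant 1); but bump functions with disjoint support multiply to 0 — zero divisors, so not an integral domain
Commutative: Yes
Integral domain: No
Has unity: Yes

C[0,1] (continuous functions on [0,1]): Commutative=Yes, Unity=Yes


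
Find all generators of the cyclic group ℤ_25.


g generates ℤ_n iff gcd(g,n) = 1
Prime factors of 25: 5
Generators are g ∈ {1,...,24} not divisible by any of these primes.
Generators: {1, 2, 3, 4, 6, 7, 8, 9, 11, 12, 13, 14, 16, 17, 18, 19, 21, 22, 23, 24}
Number of generators = φ(25) = 20

Generators of ℤ_25 = {1, 2, 3, 4, 6, 7, 8, 9, 11, 12, 13, 14, 16, 17, 18, 19, 21, 22, 23, 24}


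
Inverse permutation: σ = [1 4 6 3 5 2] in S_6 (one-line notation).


To find σ⁻¹, swap domain and range:
σ(1) = 1 → σ⁻¹(1) = 1
σ(2) = 4 → σ⁻¹(4) = 2
σ(3) = 6 → σ⁻¹(6) = 3
σ(4) = 3 → σ⁻¹(3) = 4
σ(5) = 5 → σ⁻¹(5) = 5
σ(6) = 2 → σ⁻¹(2) = 6

σ⁻¹ = [1 6 4 2 5 3]


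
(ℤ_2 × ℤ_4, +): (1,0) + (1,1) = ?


Operation: componentwise addition mod (2, 4)
(1,0) + (1,1) = ((a₁+b₁) mod 2, (a₂+b₂) mod 4) with a = (1,0), b = (1,1)

(1,0) + (1,1) = (0,1)


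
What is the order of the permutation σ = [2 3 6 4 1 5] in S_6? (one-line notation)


Cycle decomposition: (1 2 3 6 5)
Cycle lengths: 5
Order = lcm(5) = 5

ord(σ) = 5


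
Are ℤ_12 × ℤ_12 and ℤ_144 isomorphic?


Comparing ℤ_12 × ℤ_12 and ℤ_144:
gcd(12,12) = 12 ≠ 1. Max element order in ℤ_12×ℤ_12 is lcm(12,12) = 12 < 144, so it has no element of order 144

No, ℤ_12 × ℤ_12 ≇ ℤ_144


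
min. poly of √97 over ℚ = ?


√97 satisfies x² - 97 = 0, irreducible over ℚ since 97 is squarefree

Minimal polynomial: x² - 97


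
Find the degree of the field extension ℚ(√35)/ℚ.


√35 has minimal polynomial x² - 35 (irreducible over ℚ since 35 is squarefree)

[ℚ(√35)/ℚ] = 2


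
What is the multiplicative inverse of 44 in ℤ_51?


Use the extended Euclidean algorithm to write 1 = 44·s + 51·t; then s mod 51 is the inverse.
Euclidean algorithm:
  44 = 0·51 + 44
  51 = 1·44 + 7
  44 = 6·7 + 2
  7 = 3·2 + 1
  2 = 2·1 + 0
gcd(44,51) = 1
Back-substitution gives: 44·(-22) + 51·(19) = 1
So 44⁻¹ ≡ -22 ≡ 29 (mod 51)
Check: 44 × 29 = 1276 ≡ 1 (mod 51) ✓

44⁻¹ ≡ 29 (mod 51)
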